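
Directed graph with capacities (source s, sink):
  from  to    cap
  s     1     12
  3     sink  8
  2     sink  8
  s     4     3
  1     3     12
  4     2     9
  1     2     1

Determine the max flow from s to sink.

Augment s→4→2→sink: bottleneck 3. Total 3.
Augment s→1→2→sink: bottleneck 1. Total 4.
Augment s→1→3→sink: bottleneck 8. Total 12.
No augmenting path remains in the residual graph.

12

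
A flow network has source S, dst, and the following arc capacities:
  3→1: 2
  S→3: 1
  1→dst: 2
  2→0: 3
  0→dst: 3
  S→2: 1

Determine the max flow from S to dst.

Augment S→3→1→dst: bottleneck 1. Total 1.
Augment S→2→0→dst: bottleneck 1. Total 2.
No augmenting path remains in the residual graph.

2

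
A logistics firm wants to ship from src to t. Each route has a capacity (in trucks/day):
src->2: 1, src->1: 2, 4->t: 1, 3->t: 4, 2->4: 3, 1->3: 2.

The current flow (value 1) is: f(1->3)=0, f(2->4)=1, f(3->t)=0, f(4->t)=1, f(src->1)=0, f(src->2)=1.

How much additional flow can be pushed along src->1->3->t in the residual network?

2

Residual capacities along the path: src->1: 2, 1->3: 2, 3->t: 4.
Minimum is 2.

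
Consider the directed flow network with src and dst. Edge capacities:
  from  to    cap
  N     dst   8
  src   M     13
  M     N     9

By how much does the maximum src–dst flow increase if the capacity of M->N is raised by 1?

Original max flow = 8.
Edge M->N does not cross the min cut (source side {M, N, src}), so extra capacity there cannot help.
New max flow = 8. Increase = 0.

0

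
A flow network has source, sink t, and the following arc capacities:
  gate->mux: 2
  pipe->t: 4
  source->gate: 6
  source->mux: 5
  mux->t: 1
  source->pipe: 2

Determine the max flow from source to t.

3

Augment source->pipe->t: bottleneck 2. Total 2.
Augment source->mux->t: bottleneck 1. Total 3.
No augmenting path remains in the residual graph.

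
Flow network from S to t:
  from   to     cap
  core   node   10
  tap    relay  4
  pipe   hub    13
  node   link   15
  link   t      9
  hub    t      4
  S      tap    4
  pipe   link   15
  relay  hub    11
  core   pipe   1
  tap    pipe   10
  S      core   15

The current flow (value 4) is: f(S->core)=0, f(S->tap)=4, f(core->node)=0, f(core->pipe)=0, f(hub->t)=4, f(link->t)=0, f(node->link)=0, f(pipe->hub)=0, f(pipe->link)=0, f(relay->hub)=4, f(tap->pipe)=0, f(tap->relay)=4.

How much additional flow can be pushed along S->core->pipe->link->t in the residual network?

1

Residual capacities along the path: S->core: 15, core->pipe: 1, pipe->link: 15, link->t: 9.
Minimum is 1.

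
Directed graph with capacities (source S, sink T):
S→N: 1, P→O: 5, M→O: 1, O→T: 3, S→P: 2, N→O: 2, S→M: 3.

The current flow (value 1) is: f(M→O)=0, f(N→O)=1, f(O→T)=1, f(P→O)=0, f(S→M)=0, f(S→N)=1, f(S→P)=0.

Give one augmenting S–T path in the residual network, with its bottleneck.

S→M→O→T, bottleneck 1

Residual along S→M→O→T: S→M: 3, M→O: 1, O→T: 2.
Bottleneck = min = 1.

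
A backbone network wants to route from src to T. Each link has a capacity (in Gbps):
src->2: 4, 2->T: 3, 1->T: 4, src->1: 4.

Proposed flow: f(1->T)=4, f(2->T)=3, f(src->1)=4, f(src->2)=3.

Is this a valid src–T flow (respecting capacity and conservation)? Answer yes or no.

Every edge has 0 ≤ f(e) ≤ cap(e).
At each intermediate node, inflow equals outflow.

Yes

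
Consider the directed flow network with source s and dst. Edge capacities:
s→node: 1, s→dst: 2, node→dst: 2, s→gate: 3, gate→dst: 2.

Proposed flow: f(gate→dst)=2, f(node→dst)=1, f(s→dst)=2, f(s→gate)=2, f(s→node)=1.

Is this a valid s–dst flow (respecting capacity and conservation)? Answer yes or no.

Yes

Every edge has 0 ≤ f(e) ≤ cap(e).
At each intermediate node, inflow equals outflow.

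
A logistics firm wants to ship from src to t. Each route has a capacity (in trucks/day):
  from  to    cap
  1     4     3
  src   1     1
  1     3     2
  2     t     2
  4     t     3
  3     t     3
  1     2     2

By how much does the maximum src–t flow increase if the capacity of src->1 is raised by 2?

Original max flow = 1.
After raising cap(src->1), augmenting paths through that edge carry 2 more units.
New max flow = 3. Increase = 2.

2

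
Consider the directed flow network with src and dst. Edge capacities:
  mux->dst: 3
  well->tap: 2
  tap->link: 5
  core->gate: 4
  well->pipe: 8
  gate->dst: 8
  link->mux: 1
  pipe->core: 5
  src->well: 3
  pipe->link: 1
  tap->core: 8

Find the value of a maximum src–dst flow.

Augment src->well->tap->link->mux->dst: bottleneck 1. Total 1.
Augment src->well->tap->core->gate->dst: bottleneck 1. Total 2.
Augment src->well->pipe->core->gate->dst: bottleneck 1. Total 3.
No augmenting path remains in the residual graph.

3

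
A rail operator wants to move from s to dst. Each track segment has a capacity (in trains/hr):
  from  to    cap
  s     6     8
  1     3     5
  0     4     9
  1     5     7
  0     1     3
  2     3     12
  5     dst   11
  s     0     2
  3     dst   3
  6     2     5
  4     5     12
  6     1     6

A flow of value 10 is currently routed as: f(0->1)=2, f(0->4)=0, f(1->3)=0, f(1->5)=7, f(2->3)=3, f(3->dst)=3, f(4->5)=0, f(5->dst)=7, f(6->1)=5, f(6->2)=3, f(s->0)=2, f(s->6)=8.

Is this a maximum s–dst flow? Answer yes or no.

Residual reachable from s: {s}; dst is not reachable.
Saturated cut: s->6, s->0 with total capacity 10 = current flow value. Flow is maximum.

Yes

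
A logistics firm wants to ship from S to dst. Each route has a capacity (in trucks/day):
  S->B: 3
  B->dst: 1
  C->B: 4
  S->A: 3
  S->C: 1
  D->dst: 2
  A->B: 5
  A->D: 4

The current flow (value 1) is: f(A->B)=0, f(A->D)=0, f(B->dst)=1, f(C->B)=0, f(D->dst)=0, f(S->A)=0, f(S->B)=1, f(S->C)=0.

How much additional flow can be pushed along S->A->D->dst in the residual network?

2

Residual capacities along the path: S->A: 3, A->D: 4, D->dst: 2.
Minimum is 2.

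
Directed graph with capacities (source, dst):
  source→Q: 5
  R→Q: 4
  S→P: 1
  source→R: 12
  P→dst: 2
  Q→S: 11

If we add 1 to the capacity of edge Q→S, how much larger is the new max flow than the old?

Original max flow = 1.
Edge Q→S does not cross the min cut (source side {Q, R, S, source}), so extra capacity there cannot help.
New max flow = 1. Increase = 0.

0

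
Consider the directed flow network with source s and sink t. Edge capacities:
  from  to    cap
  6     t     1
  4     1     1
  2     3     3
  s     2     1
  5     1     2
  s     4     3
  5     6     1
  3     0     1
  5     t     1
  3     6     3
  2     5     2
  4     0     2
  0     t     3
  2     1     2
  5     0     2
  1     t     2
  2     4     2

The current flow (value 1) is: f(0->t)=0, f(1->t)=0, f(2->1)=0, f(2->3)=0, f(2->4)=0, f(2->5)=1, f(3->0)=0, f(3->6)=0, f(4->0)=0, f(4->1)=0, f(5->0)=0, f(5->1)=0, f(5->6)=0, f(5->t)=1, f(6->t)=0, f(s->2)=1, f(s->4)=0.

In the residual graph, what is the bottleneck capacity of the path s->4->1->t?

1

Residual capacities along the path: s->4: 3, 4->1: 1, 1->t: 2.
Minimum is 1.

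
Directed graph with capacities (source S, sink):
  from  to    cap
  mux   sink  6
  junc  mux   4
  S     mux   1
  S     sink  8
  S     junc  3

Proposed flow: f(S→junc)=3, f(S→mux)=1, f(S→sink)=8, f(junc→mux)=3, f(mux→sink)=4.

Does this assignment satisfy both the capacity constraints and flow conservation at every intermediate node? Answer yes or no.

Every edge has 0 ≤ f(e) ≤ cap(e).
At each intermediate node, inflow equals outflow.

Yes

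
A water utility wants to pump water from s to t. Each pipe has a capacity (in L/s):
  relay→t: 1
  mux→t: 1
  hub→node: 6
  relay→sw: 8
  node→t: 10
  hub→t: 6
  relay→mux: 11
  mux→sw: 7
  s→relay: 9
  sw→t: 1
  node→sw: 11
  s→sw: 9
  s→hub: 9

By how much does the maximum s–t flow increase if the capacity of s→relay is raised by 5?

0

Original max flow = 12.
Edge s→relay does not cross the min cut (source side {mux, relay, s, sw}), so extra capacity there cannot help.
New max flow = 12. Increase = 0.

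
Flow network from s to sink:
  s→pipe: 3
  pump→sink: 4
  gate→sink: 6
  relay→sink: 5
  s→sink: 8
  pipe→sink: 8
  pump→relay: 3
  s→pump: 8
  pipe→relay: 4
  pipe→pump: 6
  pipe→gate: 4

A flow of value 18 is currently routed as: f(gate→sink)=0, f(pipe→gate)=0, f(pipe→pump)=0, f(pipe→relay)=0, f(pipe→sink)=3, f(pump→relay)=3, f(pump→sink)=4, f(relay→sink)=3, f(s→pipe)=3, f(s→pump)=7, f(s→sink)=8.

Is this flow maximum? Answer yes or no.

Residual reachable from s: {pump, s}; sink is not reachable.
Saturated cut: s→pipe, s→sink, pump→relay, pump→sink with total capacity 18 = current flow value. Flow is maximum.

Yes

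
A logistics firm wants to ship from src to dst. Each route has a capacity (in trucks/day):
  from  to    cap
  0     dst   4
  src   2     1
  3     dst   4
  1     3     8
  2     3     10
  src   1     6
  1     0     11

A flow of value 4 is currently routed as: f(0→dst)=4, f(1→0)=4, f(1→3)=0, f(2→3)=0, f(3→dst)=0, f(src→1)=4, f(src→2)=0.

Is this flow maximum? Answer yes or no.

Residual path src→1→3→dst has bottleneck 2 > 0.
Pushing 2 along it raises the flow to 6, so the given flow is not maximum.

No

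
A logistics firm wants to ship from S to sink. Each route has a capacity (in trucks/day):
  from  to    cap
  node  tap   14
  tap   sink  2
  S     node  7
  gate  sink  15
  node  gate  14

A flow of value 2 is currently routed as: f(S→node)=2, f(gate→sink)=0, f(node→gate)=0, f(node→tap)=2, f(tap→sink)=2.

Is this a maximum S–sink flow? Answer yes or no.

No

Residual path S→node→gate→sink has bottleneck 5 > 0.
Pushing 5 along it raises the flow to 7, so the given flow is not maximum.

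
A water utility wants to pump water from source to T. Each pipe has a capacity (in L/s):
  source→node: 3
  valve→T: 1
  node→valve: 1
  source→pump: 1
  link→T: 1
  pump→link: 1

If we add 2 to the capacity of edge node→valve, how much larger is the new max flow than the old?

Original max flow = 2.
Even with extra capacity on node→valve, another cut of capacity 2 remains binding.
New max flow = 2. Increase = 0.

0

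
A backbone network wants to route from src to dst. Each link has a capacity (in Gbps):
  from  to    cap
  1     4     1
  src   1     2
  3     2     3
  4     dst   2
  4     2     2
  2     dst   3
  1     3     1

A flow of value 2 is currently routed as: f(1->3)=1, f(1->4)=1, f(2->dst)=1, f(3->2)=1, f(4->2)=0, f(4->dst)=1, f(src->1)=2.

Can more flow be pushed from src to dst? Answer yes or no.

Residual reachable from src: {src}; dst is not reachable.
Saturated cut: src->1 with total capacity 2 = current flow value. Flow is maximum.

No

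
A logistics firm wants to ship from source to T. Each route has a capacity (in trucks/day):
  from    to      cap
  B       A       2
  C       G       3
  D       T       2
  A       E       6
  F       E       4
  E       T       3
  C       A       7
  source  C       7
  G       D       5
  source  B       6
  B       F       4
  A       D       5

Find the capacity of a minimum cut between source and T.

Max flow = 5 (via 2 augmenting paths).
In the residual at optimum, the set reachable from source is {A, B, C, D, E, F, G, source}.
Cut edges: E→T (cap 3), D→T (cap 2). Sum = 5.

5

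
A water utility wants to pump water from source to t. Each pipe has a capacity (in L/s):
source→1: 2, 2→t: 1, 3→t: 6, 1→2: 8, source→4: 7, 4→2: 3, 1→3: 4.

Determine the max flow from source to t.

Augment source→1→3→t: bottleneck 2. Total 2.
Augment source→4→2→t: bottleneck 1. Total 3.
No augmenting path remains in the residual graph.

3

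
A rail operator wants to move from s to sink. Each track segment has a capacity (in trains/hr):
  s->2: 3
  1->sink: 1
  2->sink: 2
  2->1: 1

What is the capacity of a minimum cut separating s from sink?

Max flow = 3 (via 2 augmenting paths).
In the residual at optimum, the set reachable from s is {s}.
Cut edges: s->2 (cap 3). Sum = 3.

3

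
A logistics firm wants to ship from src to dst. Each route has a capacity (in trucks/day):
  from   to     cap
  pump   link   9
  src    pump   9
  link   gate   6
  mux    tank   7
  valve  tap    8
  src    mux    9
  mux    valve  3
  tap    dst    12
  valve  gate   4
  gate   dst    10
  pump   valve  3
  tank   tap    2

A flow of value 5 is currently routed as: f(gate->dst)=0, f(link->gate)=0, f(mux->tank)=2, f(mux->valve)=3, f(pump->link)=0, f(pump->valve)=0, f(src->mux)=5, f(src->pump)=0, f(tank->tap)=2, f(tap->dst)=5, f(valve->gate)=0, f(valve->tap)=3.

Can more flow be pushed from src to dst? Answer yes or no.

Yes

Residual path src->pump->valve->tap->dst has bottleneck 3 > 0.
Pushing 3 along it raises the flow to 8, so the given flow is not maximum.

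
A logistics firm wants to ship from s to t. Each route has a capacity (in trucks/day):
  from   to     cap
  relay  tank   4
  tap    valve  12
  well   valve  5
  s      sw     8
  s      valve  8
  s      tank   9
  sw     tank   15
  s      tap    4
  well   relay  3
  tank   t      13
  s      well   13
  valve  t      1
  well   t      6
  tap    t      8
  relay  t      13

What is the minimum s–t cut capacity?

Max flow = 27 (via 6 augmenting paths).
In the residual at optimum, the set reachable from s is {s, sw, tank, valve, well}.
Cut edges: s→tap (cap 4), well→relay (cap 3), well→t (cap 6), tank→t (cap 13), valve→t (cap 1). Sum = 27.

27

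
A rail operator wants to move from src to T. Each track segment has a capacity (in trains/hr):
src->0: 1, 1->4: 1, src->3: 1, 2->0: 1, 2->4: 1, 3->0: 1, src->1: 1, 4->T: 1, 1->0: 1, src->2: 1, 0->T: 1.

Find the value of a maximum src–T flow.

2

Augment src->0->T: bottleneck 1. Total 1.
Augment src->1->4->T: bottleneck 1. Total 2.
No augmenting path remains in the residual graph.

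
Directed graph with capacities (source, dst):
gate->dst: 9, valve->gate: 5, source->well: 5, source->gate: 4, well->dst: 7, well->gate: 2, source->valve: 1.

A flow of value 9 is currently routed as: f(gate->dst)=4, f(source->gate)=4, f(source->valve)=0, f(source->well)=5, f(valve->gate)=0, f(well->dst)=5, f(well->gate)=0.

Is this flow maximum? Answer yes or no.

No

Residual path source->valve->gate->dst has bottleneck 1 > 0.
Pushing 1 along it raises the flow to 10, so the given flow is not maximum.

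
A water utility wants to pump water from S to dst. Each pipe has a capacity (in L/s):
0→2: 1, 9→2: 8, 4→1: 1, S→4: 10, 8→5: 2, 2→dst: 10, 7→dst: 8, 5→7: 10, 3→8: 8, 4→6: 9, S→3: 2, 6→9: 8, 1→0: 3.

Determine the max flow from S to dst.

Augment S→3→8→5→7→dst: bottleneck 2. Total 2.
Augment S→4→1→0→2→dst: bottleneck 1. Total 3.
Augment S→4→6→9→2→dst: bottleneck 8. Total 11.
No augmenting path remains in the residual graph.

11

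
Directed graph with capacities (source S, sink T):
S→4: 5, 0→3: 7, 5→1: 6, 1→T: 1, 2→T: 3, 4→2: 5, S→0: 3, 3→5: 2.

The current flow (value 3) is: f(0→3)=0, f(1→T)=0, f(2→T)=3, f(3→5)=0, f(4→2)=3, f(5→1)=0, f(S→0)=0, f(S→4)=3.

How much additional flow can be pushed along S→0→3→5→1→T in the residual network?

Residual capacities along the path: S→0: 3, 0→3: 7, 3→5: 2, 5→1: 6, 1→T: 1.
Minimum is 1.

1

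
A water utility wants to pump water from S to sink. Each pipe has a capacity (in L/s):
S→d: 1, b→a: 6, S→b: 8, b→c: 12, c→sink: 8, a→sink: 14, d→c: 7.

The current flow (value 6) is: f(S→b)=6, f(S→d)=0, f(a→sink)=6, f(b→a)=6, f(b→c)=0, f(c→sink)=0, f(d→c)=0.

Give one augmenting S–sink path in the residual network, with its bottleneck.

S→b→c→sink, bottleneck 2

Residual along S→b→c→sink: S→b: 2, b→c: 12, c→sink: 8.
Bottleneck = min = 2.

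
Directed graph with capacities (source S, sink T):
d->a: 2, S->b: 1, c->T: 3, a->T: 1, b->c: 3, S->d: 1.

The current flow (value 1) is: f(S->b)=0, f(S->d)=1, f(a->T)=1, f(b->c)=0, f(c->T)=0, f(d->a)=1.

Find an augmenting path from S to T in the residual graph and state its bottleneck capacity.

S->b->c->T, bottleneck 1

Residual along S->b->c->T: S->b: 1, b->c: 3, c->T: 3.
Bottleneck = min = 1.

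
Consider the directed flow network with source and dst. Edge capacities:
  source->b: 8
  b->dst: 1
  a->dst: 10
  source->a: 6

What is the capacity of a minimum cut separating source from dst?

Max flow = 7 (via 2 augmenting paths).
In the residual at optimum, the set reachable from source is {b, source}.
Cut edges: source->a (cap 6), b->dst (cap 1). Sum = 7.

7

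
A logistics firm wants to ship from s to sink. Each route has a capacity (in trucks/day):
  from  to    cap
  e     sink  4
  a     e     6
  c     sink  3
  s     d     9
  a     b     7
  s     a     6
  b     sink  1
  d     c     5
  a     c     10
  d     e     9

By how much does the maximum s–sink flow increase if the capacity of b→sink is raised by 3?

3

Original max flow = 8.
After raising cap(b→sink), augmenting paths through that edge carry 3 more units.
New max flow = 11. Increase = 3.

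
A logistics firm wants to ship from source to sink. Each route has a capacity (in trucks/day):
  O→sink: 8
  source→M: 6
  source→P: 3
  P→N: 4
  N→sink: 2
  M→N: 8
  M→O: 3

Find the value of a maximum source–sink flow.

Augment source→M→O→sink: bottleneck 3. Total 3.
Augment source→M→N→sink: bottleneck 2. Total 5.
No augmenting path remains in the residual graph.

5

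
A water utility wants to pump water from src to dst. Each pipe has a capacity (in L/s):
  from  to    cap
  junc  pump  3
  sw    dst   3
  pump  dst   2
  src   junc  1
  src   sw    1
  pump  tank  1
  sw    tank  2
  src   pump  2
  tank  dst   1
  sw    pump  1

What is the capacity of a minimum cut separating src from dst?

Max flow = 4 (via 3 augmenting paths).
In the residual at optimum, the set reachable from src is {src}.
Cut edges: src→sw (cap 1), src→junc (cap 1), src→pump (cap 2). Sum = 4.

4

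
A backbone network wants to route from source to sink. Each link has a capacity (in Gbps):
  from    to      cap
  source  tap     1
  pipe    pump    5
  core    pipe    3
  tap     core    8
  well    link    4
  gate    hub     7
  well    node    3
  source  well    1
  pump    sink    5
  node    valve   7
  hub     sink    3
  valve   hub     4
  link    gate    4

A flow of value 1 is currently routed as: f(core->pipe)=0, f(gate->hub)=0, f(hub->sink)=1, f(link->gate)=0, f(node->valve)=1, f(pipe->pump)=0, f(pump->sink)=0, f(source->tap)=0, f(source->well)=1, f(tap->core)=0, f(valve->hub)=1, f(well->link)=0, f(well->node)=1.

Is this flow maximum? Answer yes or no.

Residual path source->tap->core->pipe->pump->sink has bottleneck 1 > 0.
Pushing 1 along it raises the flow to 2, so the given flow is not maximum.

No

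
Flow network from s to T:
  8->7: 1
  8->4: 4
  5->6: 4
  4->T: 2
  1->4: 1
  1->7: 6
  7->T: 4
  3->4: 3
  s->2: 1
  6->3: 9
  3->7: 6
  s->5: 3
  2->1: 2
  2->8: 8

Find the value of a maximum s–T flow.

4

Augment s->2->8->7->T: bottleneck 1. Total 1.
Augment s->5->6->3->4->T: bottleneck 2. Total 3.
Augment s->5->6->3->7->T: bottleneck 1. Total 4.
No augmenting path remains in the residual graph.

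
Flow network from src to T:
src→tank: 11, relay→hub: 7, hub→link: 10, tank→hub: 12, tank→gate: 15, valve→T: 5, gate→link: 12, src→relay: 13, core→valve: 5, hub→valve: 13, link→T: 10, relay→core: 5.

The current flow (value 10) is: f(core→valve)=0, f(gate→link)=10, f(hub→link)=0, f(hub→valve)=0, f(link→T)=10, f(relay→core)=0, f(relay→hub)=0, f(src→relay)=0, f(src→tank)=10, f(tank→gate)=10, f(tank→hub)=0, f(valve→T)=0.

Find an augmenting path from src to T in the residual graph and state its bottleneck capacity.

Residual along src→tank→hub→valve→T: src→tank: 1, tank→hub: 12, hub→valve: 13, valve→T: 5.
Bottleneck = min = 1.

src→tank→hub→valve→T, bottleneck 1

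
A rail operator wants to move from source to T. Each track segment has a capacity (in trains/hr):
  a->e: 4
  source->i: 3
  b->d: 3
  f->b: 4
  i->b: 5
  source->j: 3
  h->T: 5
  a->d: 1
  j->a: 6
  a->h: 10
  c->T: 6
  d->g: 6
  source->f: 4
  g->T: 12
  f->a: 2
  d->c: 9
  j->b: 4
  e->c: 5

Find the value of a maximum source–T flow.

Augment source->j->a->h->T: bottleneck 3. Total 3.
Augment source->f->a->h->T: bottleneck 2. Total 5.
Augment source->i->b->d->c->T: bottleneck 3. Total 8.
No augmenting path remains in the residual graph.

8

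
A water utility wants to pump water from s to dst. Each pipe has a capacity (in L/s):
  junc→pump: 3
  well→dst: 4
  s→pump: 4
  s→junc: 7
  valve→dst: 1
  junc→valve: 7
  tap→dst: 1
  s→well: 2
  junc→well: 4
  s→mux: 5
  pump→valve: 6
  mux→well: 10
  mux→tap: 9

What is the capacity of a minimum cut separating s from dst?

6

Max flow = 6 (via 4 augmenting paths).
In the residual at optimum, the set reachable from s is {junc, mux, pump, s, tap, valve, well}.
Cut edges: valve→dst (cap 1), tap→dst (cap 1), well→dst (cap 4). Sum = 6.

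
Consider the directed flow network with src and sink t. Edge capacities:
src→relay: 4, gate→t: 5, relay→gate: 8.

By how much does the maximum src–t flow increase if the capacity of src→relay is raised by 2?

1

Original max flow = 4.
After raising cap(src→relay), augmenting paths through that edge carry 1 more unit.
New max flow = 5. Increase = 1.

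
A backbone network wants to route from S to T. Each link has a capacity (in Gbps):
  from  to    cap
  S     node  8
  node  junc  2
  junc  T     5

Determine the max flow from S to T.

Augment S->node->junc->T: bottleneck 2. Total 2.
No augmenting path remains in the residual graph.

2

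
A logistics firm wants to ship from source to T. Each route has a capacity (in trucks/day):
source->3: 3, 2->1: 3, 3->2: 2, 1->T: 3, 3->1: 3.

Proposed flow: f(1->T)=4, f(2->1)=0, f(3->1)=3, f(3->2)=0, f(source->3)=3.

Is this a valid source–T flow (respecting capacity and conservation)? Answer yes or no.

Capacity violated on 1->T: flow 4 > capacity 3.

No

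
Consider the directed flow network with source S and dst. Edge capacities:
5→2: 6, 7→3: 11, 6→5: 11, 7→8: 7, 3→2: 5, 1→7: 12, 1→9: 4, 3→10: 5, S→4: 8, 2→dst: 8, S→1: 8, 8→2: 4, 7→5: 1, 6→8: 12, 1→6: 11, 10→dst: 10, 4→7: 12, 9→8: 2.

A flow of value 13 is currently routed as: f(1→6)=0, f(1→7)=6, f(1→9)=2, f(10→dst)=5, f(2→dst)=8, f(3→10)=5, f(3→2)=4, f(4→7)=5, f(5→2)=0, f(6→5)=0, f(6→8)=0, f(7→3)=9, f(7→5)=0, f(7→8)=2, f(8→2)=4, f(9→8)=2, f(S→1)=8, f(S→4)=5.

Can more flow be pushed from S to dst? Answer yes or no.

No

Residual reachable from S: {1, 2, 3, 4, 5, 6, 7, 8, 9, S}; dst is not reachable.
Saturated cut: 3→10, 2→dst with total capacity 13 = current flow value. Flow is maximum.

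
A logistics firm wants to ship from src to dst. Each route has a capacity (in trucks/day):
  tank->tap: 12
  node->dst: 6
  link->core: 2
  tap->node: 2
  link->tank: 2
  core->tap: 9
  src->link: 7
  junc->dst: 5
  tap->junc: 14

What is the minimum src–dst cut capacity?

4

Max flow = 4 (via 2 augmenting paths).
In the residual at optimum, the set reachable from src is {link, src}.
Cut edges: link->tank (cap 2), link->core (cap 2). Sum = 4.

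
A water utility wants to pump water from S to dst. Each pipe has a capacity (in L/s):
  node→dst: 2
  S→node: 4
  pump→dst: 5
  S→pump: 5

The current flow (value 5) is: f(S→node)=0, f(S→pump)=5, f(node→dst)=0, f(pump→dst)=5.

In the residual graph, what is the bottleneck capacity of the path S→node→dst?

2

Residual capacities along the path: S→node: 4, node→dst: 2.
Minimum is 2.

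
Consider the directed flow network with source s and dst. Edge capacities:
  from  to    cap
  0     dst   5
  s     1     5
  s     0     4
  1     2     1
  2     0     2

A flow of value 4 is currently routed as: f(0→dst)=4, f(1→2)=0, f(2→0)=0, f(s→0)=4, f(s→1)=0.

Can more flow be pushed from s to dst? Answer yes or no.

Residual path s→1→2→0→dst has bottleneck 1 > 0.
Pushing 1 along it raises the flow to 5, so the given flow is not maximum.

Yes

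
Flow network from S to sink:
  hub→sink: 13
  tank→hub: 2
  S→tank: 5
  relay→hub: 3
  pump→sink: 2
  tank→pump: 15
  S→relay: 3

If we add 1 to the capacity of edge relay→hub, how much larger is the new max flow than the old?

0

Original max flow = 7.
Edge relay→hub does not cross the min cut (source side {S, pump, tank}), so extra capacity there cannot help.
New max flow = 7. Increase = 0.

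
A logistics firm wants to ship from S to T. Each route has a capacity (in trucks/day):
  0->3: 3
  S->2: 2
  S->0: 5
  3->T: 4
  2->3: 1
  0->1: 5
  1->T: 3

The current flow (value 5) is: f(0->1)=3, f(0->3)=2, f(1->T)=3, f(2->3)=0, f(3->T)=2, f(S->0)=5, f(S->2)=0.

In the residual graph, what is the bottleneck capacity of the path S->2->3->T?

Residual capacities along the path: S->2: 2, 2->3: 1, 3->T: 2.
Minimum is 1.

1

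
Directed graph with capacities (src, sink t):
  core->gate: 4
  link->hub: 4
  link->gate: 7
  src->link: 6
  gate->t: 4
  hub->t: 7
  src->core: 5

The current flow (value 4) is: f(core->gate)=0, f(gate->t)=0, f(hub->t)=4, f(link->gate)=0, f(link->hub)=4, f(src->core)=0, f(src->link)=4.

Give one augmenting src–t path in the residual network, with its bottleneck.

Residual along src->link->gate->t: src->link: 2, link->gate: 7, gate->t: 4.
Bottleneck = min = 2.

src->link->gate->t, bottleneck 2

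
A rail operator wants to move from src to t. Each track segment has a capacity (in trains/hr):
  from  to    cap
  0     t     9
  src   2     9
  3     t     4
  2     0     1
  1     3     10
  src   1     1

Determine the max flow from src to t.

2

Augment src->1->3->t: bottleneck 1. Total 1.
Augment src->2->0->t: bottleneck 1. Total 2.
No augmenting path remains in the residual graph.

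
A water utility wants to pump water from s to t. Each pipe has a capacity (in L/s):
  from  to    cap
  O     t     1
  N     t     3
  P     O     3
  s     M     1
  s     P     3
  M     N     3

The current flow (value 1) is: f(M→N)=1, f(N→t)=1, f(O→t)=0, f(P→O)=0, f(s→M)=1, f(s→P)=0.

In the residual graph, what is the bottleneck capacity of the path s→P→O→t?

1

Residual capacities along the path: s→P: 3, P→O: 3, O→t: 1.
Minimum is 1.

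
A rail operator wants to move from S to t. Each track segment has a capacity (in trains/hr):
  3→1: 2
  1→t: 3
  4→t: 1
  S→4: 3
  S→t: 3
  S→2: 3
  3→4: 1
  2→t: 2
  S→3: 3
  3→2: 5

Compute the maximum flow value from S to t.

8

Augment S→t: bottleneck 3. Total 3.
Augment S→4→t: bottleneck 1. Total 4.
Augment S→2→t: bottleneck 2. Total 6.
Augment S→3→1→t: bottleneck 2. Total 8.
No augmenting path remains in the residual graph.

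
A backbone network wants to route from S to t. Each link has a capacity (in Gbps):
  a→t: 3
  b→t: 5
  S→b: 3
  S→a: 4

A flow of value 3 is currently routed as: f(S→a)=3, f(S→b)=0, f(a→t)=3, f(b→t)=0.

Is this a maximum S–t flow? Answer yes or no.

Residual path S→b→t has bottleneck 3 > 0.
Pushing 3 along it raises the flow to 6, so the given flow is not maximum.

No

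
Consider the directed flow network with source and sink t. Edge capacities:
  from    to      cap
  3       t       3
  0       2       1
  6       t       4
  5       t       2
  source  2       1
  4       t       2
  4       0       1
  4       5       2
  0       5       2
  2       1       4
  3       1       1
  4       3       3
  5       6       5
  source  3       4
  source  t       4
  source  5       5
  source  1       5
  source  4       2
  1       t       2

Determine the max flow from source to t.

16

Augment source->t: bottleneck 4. Total 4.
Augment source->4->t: bottleneck 2. Total 6.
Augment source->3->t: bottleneck 3. Total 9.
Augment source->5->t: bottleneck 2. Total 11.
Augment source->1->t: bottleneck 2. Total 13.
Augment source->5->6->t: bottleneck 3. Total 16.
No augmenting path remains in the residual graph.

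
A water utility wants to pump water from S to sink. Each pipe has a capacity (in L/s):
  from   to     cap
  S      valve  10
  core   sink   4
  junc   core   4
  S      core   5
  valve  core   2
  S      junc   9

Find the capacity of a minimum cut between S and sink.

Max flow = 4 (via 1 augmenting path).
In the residual at optimum, the set reachable from S is {S, core, junc, valve}.
Cut edges: core→sink (cap 4). Sum = 4.

4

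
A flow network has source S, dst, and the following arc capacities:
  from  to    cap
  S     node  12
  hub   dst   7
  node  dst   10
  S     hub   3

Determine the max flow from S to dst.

13

Augment S->hub->dst: bottleneck 3. Total 3.
Augment S->node->dst: bottleneck 10. Total 13.
No augmenting path remains in the residual graph.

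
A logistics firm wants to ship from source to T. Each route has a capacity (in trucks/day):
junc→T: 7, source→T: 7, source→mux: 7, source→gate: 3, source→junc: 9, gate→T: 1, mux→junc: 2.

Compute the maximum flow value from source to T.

Augment source→T: bottleneck 7. Total 7.
Augment source→junc→T: bottleneck 7. Total 14.
Augment source→gate→T: bottleneck 1. Total 15.
No augmenting path remains in the residual graph.

15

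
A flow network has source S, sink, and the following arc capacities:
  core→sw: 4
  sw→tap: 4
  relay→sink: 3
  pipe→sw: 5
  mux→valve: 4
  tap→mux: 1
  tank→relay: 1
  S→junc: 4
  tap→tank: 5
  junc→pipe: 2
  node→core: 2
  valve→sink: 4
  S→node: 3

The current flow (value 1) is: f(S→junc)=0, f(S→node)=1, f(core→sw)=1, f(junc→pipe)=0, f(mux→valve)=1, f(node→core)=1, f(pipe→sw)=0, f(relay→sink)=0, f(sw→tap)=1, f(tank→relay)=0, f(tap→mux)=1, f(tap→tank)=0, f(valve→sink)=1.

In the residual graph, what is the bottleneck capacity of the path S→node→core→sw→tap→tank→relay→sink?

Residual capacities along the path: S→node: 2, node→core: 1, core→sw: 3, sw→tap: 3, tap→tank: 5, tank→relay: 1, relay→sink: 3.
Minimum is 1.

1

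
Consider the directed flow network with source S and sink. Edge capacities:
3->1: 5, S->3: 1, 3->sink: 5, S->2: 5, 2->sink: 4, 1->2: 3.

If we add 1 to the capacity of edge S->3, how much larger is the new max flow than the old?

1

Original max flow = 5.
After raising cap(S->3), augmenting paths through that edge carry 1 more unit.
New max flow = 6. Increase = 1.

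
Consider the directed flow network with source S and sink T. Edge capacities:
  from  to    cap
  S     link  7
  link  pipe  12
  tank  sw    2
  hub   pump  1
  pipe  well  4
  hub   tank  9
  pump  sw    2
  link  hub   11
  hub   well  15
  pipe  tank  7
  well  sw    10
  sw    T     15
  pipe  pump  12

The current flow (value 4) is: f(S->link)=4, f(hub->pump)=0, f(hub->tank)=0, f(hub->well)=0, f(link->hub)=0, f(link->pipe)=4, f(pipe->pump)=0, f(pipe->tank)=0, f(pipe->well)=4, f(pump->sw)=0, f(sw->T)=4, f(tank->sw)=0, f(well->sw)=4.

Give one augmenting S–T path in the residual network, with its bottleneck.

Residual along S->link->pipe->pump->sw->T: S->link: 3, link->pipe: 8, pipe->pump: 12, pump->sw: 2, sw->T: 11.
Bottleneck = min = 2.

S->link->pipe->pump->sw->T, bottleneck 2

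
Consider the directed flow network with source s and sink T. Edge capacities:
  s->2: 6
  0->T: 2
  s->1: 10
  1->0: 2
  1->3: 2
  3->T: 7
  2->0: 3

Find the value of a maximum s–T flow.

Augment s->1->3->T: bottleneck 2. Total 2.
Augment s->1->0->T: bottleneck 2. Total 4.
No augmenting path remains in the residual graph.

4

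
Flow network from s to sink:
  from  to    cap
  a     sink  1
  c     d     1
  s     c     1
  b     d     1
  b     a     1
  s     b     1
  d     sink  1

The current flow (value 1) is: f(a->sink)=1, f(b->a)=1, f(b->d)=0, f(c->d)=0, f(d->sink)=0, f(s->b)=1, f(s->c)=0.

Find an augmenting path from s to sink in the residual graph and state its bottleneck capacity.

Residual along s->c->d->sink: s->c: 1, c->d: 1, d->sink: 1.
Bottleneck = min = 1.

s->c->d->sink, bottleneck 1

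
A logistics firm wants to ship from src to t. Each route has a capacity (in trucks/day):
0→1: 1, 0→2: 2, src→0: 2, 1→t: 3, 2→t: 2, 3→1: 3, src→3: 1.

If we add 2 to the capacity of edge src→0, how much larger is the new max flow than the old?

1

Original max flow = 3.
After raising cap(src→0), augmenting paths through that edge carry 1 more unit.
New max flow = 4. Increase = 1.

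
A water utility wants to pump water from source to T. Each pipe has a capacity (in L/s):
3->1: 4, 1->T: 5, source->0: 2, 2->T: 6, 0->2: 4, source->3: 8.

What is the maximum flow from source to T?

Augment source->3->1->T: bottleneck 4. Total 4.
Augment source->0->2->T: bottleneck 2. Total 6.
No augmenting path remains in the residual graph.

6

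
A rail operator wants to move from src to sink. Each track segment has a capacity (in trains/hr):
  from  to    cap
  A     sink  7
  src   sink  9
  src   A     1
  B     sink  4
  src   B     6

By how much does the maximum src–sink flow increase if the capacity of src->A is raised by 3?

Original max flow = 14.
After raising cap(src->A), augmenting paths through that edge carry 3 more units.
New max flow = 17. Increase = 3.

3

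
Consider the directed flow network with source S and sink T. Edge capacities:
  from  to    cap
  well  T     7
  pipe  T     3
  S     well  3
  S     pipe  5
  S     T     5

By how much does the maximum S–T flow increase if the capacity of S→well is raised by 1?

1

Original max flow = 11.
After raising cap(S→well), augmenting paths through that edge carry 1 more unit.
New max flow = 12. Increase = 1.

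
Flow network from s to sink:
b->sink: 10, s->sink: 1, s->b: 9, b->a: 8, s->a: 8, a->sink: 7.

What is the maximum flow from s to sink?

Augment s->sink: bottleneck 1. Total 1.
Augment s->b->sink: bottleneck 9. Total 10.
Augment s->a->sink: bottleneck 7. Total 17.
No augmenting path remains in the residual graph.

17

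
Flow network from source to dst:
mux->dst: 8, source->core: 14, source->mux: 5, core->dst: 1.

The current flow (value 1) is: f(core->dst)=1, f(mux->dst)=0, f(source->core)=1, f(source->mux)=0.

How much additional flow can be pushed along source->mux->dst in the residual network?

5

Residual capacities along the path: source->mux: 5, mux->dst: 8.
Minimum is 5.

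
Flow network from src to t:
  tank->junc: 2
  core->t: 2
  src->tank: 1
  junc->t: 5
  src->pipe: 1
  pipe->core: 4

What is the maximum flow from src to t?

2

Augment src->tank->junc->t: bottleneck 1. Total 1.
Augment src->pipe->core->t: bottleneck 1. Total 2.
No augmenting path remains in the residual graph.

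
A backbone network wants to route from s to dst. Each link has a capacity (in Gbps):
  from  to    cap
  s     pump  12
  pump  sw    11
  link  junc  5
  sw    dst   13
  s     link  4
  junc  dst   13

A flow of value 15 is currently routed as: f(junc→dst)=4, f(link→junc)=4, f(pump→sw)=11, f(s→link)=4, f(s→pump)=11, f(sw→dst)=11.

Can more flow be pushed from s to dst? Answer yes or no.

No

Residual reachable from s: {pump, s}; dst is not reachable.
Saturated cut: pump→sw, s→link with total capacity 15 = current flow value. Flow is maximum.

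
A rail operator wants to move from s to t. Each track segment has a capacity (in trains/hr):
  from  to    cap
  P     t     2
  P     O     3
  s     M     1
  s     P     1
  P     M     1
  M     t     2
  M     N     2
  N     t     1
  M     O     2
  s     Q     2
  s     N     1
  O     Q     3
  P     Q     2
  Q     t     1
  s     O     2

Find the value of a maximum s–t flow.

4

Augment s->P->t: bottleneck 1. Total 1.
Augment s->M->t: bottleneck 1. Total 2.
Augment s->N->t: bottleneck 1. Total 3.
Augment s->Q->t: bottleneck 1. Total 4.
No augmenting path remains in the residual graph.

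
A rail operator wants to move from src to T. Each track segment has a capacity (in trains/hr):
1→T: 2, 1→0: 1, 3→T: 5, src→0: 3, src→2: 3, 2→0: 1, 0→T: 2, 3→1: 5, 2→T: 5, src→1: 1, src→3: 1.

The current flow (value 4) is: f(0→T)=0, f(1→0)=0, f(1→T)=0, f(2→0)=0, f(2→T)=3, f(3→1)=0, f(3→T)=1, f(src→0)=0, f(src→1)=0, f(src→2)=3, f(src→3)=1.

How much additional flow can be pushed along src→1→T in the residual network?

Residual capacities along the path: src→1: 1, 1→T: 2.
Minimum is 1.

1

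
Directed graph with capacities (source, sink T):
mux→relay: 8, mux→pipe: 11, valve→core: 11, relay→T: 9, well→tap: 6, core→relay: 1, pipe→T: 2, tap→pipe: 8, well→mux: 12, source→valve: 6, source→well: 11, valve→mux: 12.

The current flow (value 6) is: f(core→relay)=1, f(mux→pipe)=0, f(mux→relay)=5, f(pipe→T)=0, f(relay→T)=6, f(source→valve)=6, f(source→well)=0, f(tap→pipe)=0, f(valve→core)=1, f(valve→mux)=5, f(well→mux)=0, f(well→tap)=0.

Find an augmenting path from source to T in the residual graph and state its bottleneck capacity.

Residual along source→well→mux→relay→T: source→well: 11, well→mux: 12, mux→relay: 3, relay→T: 3.
Bottleneck = min = 3.

source→well→mux→relay→T, bottleneck 3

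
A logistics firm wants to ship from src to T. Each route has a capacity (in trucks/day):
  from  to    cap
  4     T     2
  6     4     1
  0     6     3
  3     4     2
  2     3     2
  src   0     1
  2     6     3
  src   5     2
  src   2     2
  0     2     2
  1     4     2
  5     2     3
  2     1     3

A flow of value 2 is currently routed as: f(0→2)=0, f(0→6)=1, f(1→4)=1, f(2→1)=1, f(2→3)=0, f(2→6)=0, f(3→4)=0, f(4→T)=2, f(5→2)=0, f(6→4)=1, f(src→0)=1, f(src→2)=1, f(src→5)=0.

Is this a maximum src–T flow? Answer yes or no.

Residual reachable from src: {0, 1, 2, 3, 4, 5, 6, src}; T is not reachable.
Saturated cut: 4→T with total capacity 2 = current flow value. Flow is maximum.

Yes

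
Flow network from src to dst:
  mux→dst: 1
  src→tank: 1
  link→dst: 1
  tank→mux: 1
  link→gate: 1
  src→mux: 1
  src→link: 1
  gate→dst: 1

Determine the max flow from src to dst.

Augment src→link→dst: bottleneck 1. Total 1.
Augment src→mux→dst: bottleneck 1. Total 2.
No augmenting path remains in the residual graph.

2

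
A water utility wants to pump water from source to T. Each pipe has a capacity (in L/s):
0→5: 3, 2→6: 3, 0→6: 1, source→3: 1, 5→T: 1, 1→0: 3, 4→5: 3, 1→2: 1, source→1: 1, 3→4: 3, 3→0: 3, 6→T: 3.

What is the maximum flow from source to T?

2

Augment source→1→2→6→T: bottleneck 1. Total 1.
Augment source→3→0→6→T: bottleneck 1. Total 2.
No augmenting path remains in the residual graph.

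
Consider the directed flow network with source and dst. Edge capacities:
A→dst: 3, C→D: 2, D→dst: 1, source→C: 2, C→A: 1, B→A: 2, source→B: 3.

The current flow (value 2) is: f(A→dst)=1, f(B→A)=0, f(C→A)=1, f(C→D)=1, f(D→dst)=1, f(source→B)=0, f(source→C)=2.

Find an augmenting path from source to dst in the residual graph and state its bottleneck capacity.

source→B→A→dst, bottleneck 2

Residual along source→B→A→dst: source→B: 3, B→A: 2, A→dst: 2.
Bottleneck = min = 2.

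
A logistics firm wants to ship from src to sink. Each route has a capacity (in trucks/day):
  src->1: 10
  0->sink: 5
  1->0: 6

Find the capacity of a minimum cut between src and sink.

5

Max flow = 5 (via 1 augmenting path).
In the residual at optimum, the set reachable from src is {0, 1, src}.
Cut edges: 0->sink (cap 5). Sum = 5.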